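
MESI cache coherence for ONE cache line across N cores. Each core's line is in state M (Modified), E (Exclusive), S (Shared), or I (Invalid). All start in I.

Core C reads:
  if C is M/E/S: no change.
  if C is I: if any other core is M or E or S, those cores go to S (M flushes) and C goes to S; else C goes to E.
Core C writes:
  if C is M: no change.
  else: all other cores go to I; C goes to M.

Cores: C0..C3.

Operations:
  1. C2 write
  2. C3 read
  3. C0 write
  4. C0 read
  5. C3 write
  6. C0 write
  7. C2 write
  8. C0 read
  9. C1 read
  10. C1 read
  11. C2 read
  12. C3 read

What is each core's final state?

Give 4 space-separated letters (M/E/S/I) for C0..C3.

Op 1: C2 write [C2 write: invalidate none -> C2=M] -> [I,I,M,I]
Op 2: C3 read [C3 read from I: others=['C2=M'] -> C3=S, others downsized to S] -> [I,I,S,S]
Op 3: C0 write [C0 write: invalidate ['C2=S', 'C3=S'] -> C0=M] -> [M,I,I,I]
Op 4: C0 read [C0 read: already in M, no change] -> [M,I,I,I]
Op 5: C3 write [C3 write: invalidate ['C0=M'] -> C3=M] -> [I,I,I,M]
Op 6: C0 write [C0 write: invalidate ['C3=M'] -> C0=M] -> [M,I,I,I]
Op 7: C2 write [C2 write: invalidate ['C0=M'] -> C2=M] -> [I,I,M,I]
Op 8: C0 read [C0 read from I: others=['C2=M'] -> C0=S, others downsized to S] -> [S,I,S,I]
Op 9: C1 read [C1 read from I: others=['C0=S', 'C2=S'] -> C1=S, others downsized to S] -> [S,S,S,I]
Op 10: C1 read [C1 read: already in S, no change] -> [S,S,S,I]
Op 11: C2 read [C2 read: already in S, no change] -> [S,S,S,I]
Op 12: C3 read [C3 read from I: others=['C0=S', 'C1=S', 'C2=S'] -> C3=S, others downsized to S] -> [S,S,S,S]

Answer: S S S S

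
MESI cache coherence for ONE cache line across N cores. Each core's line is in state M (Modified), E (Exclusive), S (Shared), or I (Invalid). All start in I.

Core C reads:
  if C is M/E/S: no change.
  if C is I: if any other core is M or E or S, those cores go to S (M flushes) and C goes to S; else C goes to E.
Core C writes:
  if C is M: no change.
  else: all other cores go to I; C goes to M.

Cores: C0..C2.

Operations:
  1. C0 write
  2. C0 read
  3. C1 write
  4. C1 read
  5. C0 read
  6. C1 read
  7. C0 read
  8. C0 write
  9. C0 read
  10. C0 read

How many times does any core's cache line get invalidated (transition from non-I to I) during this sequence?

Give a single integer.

Answer: 2

Derivation:
Op 1: C0 write [C0 write: invalidate none -> C0=M] -> [M,I,I] (invalidations this op: 0; running total: 0)
Op 2: C0 read [C0 read: already in M, no change] -> [M,I,I] (invalidations this op: 0; running total: 0)
Op 3: C1 write [C1 write: invalidate ['C0=M'] -> C1=M] -> [I,M,I] (invalidations this op: 1; running total: 1)
Op 4: C1 read [C1 read: already in M, no change] -> [I,M,I] (invalidations this op: 0; running total: 1)
Op 5: C0 read [C0 read from I: others=['C1=M'] -> C0=S, others downsized to S] -> [S,S,I] (invalidations this op: 0; running total: 1)
Op 6: C1 read [C1 read: already in S, no change] -> [S,S,I] (invalidations this op: 0; running total: 1)
Op 7: C0 read [C0 read: already in S, no change] -> [S,S,I] (invalidations this op: 0; running total: 1)
Op 8: C0 write [C0 write: invalidate ['C1=S'] -> C0=M] -> [M,I,I] (invalidations this op: 1; running total: 2)
Op 9: C0 read [C0 read: already in M, no change] -> [M,I,I] (invalidations this op: 0; running total: 2)
Op 10: C0 read [C0 read: already in M, no change] -> [M,I,I] (invalidations this op: 0; running total: 2)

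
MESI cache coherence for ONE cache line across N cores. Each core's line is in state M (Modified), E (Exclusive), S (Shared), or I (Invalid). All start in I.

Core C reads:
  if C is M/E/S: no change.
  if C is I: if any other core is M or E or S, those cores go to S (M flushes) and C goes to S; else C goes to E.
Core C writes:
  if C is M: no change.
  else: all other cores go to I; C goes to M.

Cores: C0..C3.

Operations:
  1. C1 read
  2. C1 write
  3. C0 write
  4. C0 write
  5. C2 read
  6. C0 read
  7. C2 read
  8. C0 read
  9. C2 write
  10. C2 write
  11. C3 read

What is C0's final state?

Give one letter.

Op 1: C1 read [C1 read from I: no other sharers -> C1=E (exclusive)] -> [I,E,I,I]
Op 2: C1 write [C1 write: invalidate none -> C1=M] -> [I,M,I,I]
Op 3: C0 write [C0 write: invalidate ['C1=M'] -> C0=M] -> [M,I,I,I]
Op 4: C0 write [C0 write: already M (modified), no change] -> [M,I,I,I]
Op 5: C2 read [C2 read from I: others=['C0=M'] -> C2=S, others downsized to S] -> [S,I,S,I]
Op 6: C0 read [C0 read: already in S, no change] -> [S,I,S,I]
Op 7: C2 read [C2 read: already in S, no change] -> [S,I,S,I]
Op 8: C0 read [C0 read: already in S, no change] -> [S,I,S,I]
Op 9: C2 write [C2 write: invalidate ['C0=S'] -> C2=M] -> [I,I,M,I]
Op 10: C2 write [C2 write: already M (modified), no change] -> [I,I,M,I]
Op 11: C3 read [C3 read from I: others=['C2=M'] -> C3=S, others downsized to S] -> [I,I,S,S]

Answer: I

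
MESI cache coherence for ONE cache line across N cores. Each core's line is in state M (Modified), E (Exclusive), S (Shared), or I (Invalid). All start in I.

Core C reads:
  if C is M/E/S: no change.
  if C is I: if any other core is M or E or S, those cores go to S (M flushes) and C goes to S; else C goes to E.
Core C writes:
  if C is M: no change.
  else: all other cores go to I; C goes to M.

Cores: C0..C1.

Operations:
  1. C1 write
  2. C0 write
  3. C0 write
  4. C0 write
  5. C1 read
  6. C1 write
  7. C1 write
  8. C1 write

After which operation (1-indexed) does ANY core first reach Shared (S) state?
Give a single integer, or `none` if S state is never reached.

Op 1: C1 write [C1 write: invalidate none -> C1=M] -> [I,M]
Op 2: C0 write [C0 write: invalidate ['C1=M'] -> C0=M] -> [M,I]
Op 3: C0 write [C0 write: already M (modified), no change] -> [M,I]
Op 4: C0 write [C0 write: already M (modified), no change] -> [M,I]
Op 5: C1 read [C1 read from I: others=['C0=M'] -> C1=S, others downsized to S] -> [S,S]
  -> First S state at op 5; remaining ops need not be traced.

Answer: 5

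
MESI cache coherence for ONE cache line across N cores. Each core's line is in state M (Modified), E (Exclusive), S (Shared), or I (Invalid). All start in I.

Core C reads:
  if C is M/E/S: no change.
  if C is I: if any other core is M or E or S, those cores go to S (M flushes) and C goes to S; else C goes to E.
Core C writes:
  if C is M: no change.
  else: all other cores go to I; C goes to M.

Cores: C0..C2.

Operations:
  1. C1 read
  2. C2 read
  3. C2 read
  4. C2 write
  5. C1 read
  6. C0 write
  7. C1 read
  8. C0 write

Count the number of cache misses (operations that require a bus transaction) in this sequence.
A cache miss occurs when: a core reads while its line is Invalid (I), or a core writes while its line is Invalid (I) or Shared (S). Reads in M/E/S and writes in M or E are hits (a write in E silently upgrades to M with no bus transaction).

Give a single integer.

Op 1: C1 read [C1 read from I: no other sharers -> C1=E (exclusive)] -> [I,E,I] [MISS #1: read from I]
Op 2: C2 read [C2 read from I: others=['C1=E'] -> C2=S, others downsized to S] -> [I,S,S] [MISS #2: read from I]
Op 3: C2 read [C2 read: already in S, no change] -> [I,S,S] [hit: read from S]
Op 4: C2 write [C2 write: invalidate ['C1=S'] -> C2=M] -> [I,I,M] [MISS #3: write from S]
Op 5: C1 read [C1 read from I: others=['C2=M'] -> C1=S, others downsized to S] -> [I,S,S] [MISS #4: read from I]
Op 6: C0 write [C0 write: invalidate ['C1=S', 'C2=S'] -> C0=M] -> [M,I,I] [MISS #5: write from I]
Op 7: C1 read [C1 read from I: others=['C0=M'] -> C1=S, others downsized to S] -> [S,S,I] [MISS #6: read from I]
Op 8: C0 write [C0 write: invalidate ['C1=S'] -> C0=M] -> [M,I,I] [MISS #7: write from S]

Answer: 7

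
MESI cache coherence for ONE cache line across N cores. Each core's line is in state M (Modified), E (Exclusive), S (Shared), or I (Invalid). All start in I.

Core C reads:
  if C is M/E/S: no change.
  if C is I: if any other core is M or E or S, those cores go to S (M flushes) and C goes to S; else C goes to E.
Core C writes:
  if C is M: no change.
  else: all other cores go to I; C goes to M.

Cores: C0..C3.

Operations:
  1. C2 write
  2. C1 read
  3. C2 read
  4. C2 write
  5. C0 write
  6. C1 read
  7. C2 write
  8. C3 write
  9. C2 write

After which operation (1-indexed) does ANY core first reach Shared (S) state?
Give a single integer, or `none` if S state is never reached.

Answer: 2

Derivation:
Op 1: C2 write [C2 write: invalidate none -> C2=M] -> [I,I,M,I]
Op 2: C1 read [C1 read from I: others=['C2=M'] -> C1=S, others downsized to S] -> [I,S,S,I]
  -> First S state at op 2; remaining ops need not be traced.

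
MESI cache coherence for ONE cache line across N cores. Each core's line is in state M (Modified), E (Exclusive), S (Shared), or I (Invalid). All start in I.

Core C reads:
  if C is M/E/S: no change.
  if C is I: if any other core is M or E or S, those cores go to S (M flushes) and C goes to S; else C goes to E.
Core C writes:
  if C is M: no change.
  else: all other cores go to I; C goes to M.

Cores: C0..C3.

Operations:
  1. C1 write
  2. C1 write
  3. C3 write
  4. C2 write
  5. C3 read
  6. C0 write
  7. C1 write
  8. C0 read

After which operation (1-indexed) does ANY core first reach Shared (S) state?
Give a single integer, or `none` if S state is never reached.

Answer: 5

Derivation:
Op 1: C1 write [C1 write: invalidate none -> C1=M] -> [I,M,I,I]
Op 2: C1 write [C1 write: already M (modified), no change] -> [I,M,I,I]
Op 3: C3 write [C3 write: invalidate ['C1=M'] -> C3=M] -> [I,I,I,M]
Op 4: C2 write [C2 write: invalidate ['C3=M'] -> C2=M] -> [I,I,M,I]
Op 5: C3 read [C3 read from I: others=['C2=M'] -> C3=S, others downsized to S] -> [I,I,S,S]
  -> First S state at op 5; remaining ops need not be traced.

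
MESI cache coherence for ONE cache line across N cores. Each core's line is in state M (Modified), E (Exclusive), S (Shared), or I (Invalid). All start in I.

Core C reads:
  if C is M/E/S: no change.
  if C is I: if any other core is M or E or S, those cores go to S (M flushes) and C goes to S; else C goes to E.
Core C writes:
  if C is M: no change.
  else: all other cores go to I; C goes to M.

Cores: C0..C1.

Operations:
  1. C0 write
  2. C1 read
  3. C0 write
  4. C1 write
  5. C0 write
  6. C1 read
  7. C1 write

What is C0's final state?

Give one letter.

Answer: I

Derivation:
Op 1: C0 write [C0 write: invalidate none -> C0=M] -> [M,I]
Op 2: C1 read [C1 read from I: others=['C0=M'] -> C1=S, others downsized to S] -> [S,S]
Op 3: C0 write [C0 write: invalidate ['C1=S'] -> C0=M] -> [M,I]
Op 4: C1 write [C1 write: invalidate ['C0=M'] -> C1=M] -> [I,M]
Op 5: C0 write [C0 write: invalidate ['C1=M'] -> C0=M] -> [M,I]
Op 6: C1 read [C1 read from I: others=['C0=M'] -> C1=S, others downsized to S] -> [S,S]
Op 7: C1 write [C1 write: invalidate ['C0=S'] -> C1=M] -> [I,M]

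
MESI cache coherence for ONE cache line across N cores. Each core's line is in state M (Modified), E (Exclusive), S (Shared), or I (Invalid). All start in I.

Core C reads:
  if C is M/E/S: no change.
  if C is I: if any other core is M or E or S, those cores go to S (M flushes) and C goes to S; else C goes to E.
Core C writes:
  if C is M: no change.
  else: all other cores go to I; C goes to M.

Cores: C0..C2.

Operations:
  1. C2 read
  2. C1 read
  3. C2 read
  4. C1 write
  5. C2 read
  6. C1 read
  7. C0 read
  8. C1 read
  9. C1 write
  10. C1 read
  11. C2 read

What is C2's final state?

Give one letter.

Op 1: C2 read [C2 read from I: no other sharers -> C2=E (exclusive)] -> [I,I,E]
Op 2: C1 read [C1 read from I: others=['C2=E'] -> C1=S, others downsized to S] -> [I,S,S]
Op 3: C2 read [C2 read: already in S, no change] -> [I,S,S]
Op 4: C1 write [C1 write: invalidate ['C2=S'] -> C1=M] -> [I,M,I]
Op 5: C2 read [C2 read from I: others=['C1=M'] -> C2=S, others downsized to S] -> [I,S,S]
Op 6: C1 read [C1 read: already in S, no change] -> [I,S,S]
Op 7: C0 read [C0 read from I: others=['C1=S', 'C2=S'] -> C0=S, others downsized to S] -> [S,S,S]
Op 8: C1 read [C1 read: already in S, no change] -> [S,S,S]
Op 9: C1 write [C1 write: invalidate ['C0=S', 'C2=S'] -> C1=M] -> [I,M,I]
Op 10: C1 read [C1 read: already in M, no change] -> [I,M,I]
Op 11: C2 read [C2 read from I: others=['C1=M'] -> C2=S, others downsized to S] -> [I,S,S]

Answer: S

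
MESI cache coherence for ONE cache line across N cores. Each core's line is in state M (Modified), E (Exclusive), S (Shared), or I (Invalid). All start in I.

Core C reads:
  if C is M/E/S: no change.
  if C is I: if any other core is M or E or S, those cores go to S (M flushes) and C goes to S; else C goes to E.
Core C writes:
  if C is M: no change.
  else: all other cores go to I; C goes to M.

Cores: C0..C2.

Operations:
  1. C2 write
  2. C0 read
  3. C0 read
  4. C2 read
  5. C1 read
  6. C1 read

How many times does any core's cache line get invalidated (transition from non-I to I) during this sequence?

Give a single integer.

Answer: 0

Derivation:
Op 1: C2 write [C2 write: invalidate none -> C2=M] -> [I,I,M] (invalidations this op: 0; running total: 0)
Op 2: C0 read [C0 read from I: others=['C2=M'] -> C0=S, others downsized to S] -> [S,I,S] (invalidations this op: 0; running total: 0)
Op 3: C0 read [C0 read: already in S, no change] -> [S,I,S] (invalidations this op: 0; running total: 0)
Op 4: C2 read [C2 read: already in S, no change] -> [S,I,S] (invalidations this op: 0; running total: 0)
Op 5: C1 read [C1 read from I: others=['C0=S', 'C2=S'] -> C1=S, others downsized to S] -> [S,S,S] (invalidations this op: 0; running total: 0)
Op 6: C1 read [C1 read: already in S, no change] -> [S,S,S] (invalidations this op: 0; running total: 0)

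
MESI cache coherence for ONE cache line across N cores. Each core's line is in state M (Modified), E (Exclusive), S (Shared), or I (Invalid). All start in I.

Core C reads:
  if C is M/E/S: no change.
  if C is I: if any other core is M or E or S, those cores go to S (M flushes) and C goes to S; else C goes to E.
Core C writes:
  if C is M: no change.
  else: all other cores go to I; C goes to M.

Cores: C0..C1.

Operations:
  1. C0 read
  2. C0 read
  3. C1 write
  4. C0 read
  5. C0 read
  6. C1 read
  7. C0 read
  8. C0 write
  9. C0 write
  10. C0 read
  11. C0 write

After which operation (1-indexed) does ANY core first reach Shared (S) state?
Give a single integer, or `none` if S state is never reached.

Op 1: C0 read [C0 read from I: no other sharers -> C0=E (exclusive)] -> [E,I]
Op 2: C0 read [C0 read: already in E, no change] -> [E,I]
Op 3: C1 write [C1 write: invalidate ['C0=E'] -> C1=M] -> [I,M]
Op 4: C0 read [C0 read from I: others=['C1=M'] -> C0=S, others downsized to S] -> [S,S]
  -> First S state at op 4; remaining ops need not be traced.

Answer: 4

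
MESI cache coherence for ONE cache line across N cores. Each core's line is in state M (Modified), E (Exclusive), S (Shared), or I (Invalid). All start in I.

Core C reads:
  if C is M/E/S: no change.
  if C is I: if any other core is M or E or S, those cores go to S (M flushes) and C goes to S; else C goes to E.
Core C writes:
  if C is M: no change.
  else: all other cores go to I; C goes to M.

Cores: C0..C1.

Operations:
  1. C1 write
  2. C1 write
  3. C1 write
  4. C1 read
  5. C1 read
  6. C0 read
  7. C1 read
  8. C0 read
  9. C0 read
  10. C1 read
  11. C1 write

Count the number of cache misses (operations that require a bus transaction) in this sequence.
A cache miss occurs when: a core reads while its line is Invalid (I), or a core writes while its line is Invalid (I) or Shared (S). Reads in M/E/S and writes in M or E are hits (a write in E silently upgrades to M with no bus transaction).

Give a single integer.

Answer: 3

Derivation:
Op 1: C1 write [C1 write: invalidate none -> C1=M] -> [I,M] [MISS #1: write from I]
Op 2: C1 write [C1 write: already M (modified), no change] -> [I,M] [hit: write from M]
Op 3: C1 write [C1 write: already M (modified), no change] -> [I,M] [hit: write from M]
Op 4: C1 read [C1 read: already in M, no change] -> [I,M] [hit: read from M]
Op 5: C1 read [C1 read: already in M, no change] -> [I,M] [hit: read from M]
Op 6: C0 read [C0 read from I: others=['C1=M'] -> C0=S, others downsized to S] -> [S,S] [MISS #2: read from I]
Op 7: C1 read [C1 read: already in S, no change] -> [S,S] [hit: read from S]
Op 8: C0 read [C0 read: already in S, no change] -> [S,S] [hit: read from S]
Op 9: C0 read [C0 read: already in S, no change] -> [S,S] [hit: read from S]
Op 10: C1 read [C1 read: already in S, no change] -> [S,S] [hit: read from S]
Op 11: C1 write [C1 write: invalidate ['C0=S'] -> C1=M] -> [I,M] [MISS #3: write from S]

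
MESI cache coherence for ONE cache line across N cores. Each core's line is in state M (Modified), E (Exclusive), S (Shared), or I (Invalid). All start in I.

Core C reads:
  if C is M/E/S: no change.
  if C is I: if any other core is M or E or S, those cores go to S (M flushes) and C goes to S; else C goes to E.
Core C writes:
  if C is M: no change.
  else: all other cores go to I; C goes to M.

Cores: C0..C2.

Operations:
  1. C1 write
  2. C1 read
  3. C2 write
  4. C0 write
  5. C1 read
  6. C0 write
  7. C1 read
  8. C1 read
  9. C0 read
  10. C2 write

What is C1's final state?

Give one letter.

Op 1: C1 write [C1 write: invalidate none -> C1=M] -> [I,M,I]
Op 2: C1 read [C1 read: already in M, no change] -> [I,M,I]
Op 3: C2 write [C2 write: invalidate ['C1=M'] -> C2=M] -> [I,I,M]
Op 4: C0 write [C0 write: invalidate ['C2=M'] -> C0=M] -> [M,I,I]
Op 5: C1 read [C1 read from I: others=['C0=M'] -> C1=S, others downsized to S] -> [S,S,I]
Op 6: C0 write [C0 write: invalidate ['C1=S'] -> C0=M] -> [M,I,I]
Op 7: C1 read [C1 read from I: others=['C0=M'] -> C1=S, others downsized to S] -> [S,S,I]
Op 8: C1 read [C1 read: already in S, no change] -> [S,S,I]
Op 9: C0 read [C0 read: already in S, no change] -> [S,S,I]
Op 10: C2 write [C2 write: invalidate ['C0=S', 'C1=S'] -> C2=M] -> [I,I,M]

Answer: I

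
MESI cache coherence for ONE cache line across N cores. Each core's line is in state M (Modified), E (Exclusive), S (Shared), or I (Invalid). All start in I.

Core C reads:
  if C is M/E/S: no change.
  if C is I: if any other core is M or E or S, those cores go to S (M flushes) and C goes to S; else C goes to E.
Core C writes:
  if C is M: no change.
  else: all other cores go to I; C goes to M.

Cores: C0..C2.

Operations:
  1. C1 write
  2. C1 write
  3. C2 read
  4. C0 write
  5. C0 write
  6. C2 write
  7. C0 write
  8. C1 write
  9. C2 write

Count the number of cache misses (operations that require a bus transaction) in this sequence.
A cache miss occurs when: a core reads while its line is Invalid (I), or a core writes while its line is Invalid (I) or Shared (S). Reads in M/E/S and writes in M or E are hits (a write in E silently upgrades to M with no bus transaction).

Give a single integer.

Answer: 7

Derivation:
Op 1: C1 write [C1 write: invalidate none -> C1=M] -> [I,M,I] [MISS #1: write from I]
Op 2: C1 write [C1 write: already M (modified), no change] -> [I,M,I] [hit: write from M]
Op 3: C2 read [C2 read from I: others=['C1=M'] -> C2=S, others downsized to S] -> [I,S,S] [MISS #2: read from I]
Op 4: C0 write [C0 write: invalidate ['C1=S', 'C2=S'] -> C0=M] -> [M,I,I] [MISS #3: write from I]
Op 5: C0 write [C0 write: already M (modified), no change] -> [M,I,I] [hit: write from M]
Op 6: C2 write [C2 write: invalidate ['C0=M'] -> C2=M] -> [I,I,M] [MISS #4: write from I]
Op 7: C0 write [C0 write: invalidate ['C2=M'] -> C0=M] -> [M,I,I] [MISS #5: write from I]
Op 8: C1 write [C1 write: invalidate ['C0=M'] -> C1=M] -> [I,M,I] [MISS #6: write from I]
Op 9: C2 write [C2 write: invalidate ['C1=M'] -> C2=M] -> [I,I,M] [MISS #7: write from I]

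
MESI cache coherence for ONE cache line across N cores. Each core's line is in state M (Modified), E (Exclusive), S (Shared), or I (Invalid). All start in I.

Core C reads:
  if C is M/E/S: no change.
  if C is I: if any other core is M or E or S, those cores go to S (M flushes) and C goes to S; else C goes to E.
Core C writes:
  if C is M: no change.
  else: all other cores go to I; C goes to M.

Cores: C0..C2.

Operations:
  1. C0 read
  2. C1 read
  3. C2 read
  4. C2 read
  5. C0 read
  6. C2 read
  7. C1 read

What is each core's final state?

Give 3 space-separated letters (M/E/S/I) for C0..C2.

Op 1: C0 read [C0 read from I: no other sharers -> C0=E (exclusive)] -> [E,I,I]
Op 2: C1 read [C1 read from I: others=['C0=E'] -> C1=S, others downsized to S] -> [S,S,I]
Op 3: C2 read [C2 read from I: others=['C0=S', 'C1=S'] -> C2=S, others downsized to S] -> [S,S,S]
Op 4: C2 read [C2 read: already in S, no change] -> [S,S,S]
Op 5: C0 read [C0 read: already in S, no change] -> [S,S,S]
Op 6: C2 read [C2 read: already in S, no change] -> [S,S,S]
Op 7: C1 read [C1 read: already in S, no change] -> [S,S,S]

Answer: S S S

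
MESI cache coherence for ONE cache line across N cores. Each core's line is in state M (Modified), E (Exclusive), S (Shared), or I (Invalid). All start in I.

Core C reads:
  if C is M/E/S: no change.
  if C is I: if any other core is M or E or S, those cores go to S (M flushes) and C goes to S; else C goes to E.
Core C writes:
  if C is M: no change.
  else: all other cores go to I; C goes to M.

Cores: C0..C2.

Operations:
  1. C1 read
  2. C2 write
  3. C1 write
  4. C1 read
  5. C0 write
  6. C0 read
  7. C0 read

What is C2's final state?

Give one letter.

Answer: I

Derivation:
Op 1: C1 read [C1 read from I: no other sharers -> C1=E (exclusive)] -> [I,E,I]
Op 2: C2 write [C2 write: invalidate ['C1=E'] -> C2=M] -> [I,I,M]
Op 3: C1 write [C1 write: invalidate ['C2=M'] -> C1=M] -> [I,M,I]
Op 4: C1 read [C1 read: already in M, no change] -> [I,M,I]
Op 5: C0 write [C0 write: invalidate ['C1=M'] -> C0=M] -> [M,I,I]
Op 6: C0 read [C0 read: already in M, no change] -> [M,I,I]
Op 7: C0 read [C0 read: already in M, no change] -> [M,I,I]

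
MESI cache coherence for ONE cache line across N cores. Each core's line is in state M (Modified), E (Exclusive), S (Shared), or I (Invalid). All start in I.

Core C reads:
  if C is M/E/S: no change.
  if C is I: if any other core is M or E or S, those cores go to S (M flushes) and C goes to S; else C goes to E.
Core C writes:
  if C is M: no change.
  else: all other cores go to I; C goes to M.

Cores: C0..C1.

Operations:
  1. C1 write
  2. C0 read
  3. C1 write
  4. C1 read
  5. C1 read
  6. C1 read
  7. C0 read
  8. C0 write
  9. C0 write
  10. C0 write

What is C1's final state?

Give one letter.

Answer: I

Derivation:
Op 1: C1 write [C1 write: invalidate none -> C1=M] -> [I,M]
Op 2: C0 read [C0 read from I: others=['C1=M'] -> C0=S, others downsized to S] -> [S,S]
Op 3: C1 write [C1 write: invalidate ['C0=S'] -> C1=M] -> [I,M]
Op 4: C1 read [C1 read: already in M, no change] -> [I,M]
Op 5: C1 read [C1 read: already in M, no change] -> [I,M]
Op 6: C1 read [C1 read: already in M, no change] -> [I,M]
Op 7: C0 read [C0 read from I: others=['C1=M'] -> C0=S, others downsized to S] -> [S,S]
Op 8: C0 write [C0 write: invalidate ['C1=S'] -> C0=M] -> [M,I]
Op 9: C0 write [C0 write: already M (modified), no change] -> [M,I]
Op 10: C0 write [C0 write: already M (modified), no change] -> [M,I]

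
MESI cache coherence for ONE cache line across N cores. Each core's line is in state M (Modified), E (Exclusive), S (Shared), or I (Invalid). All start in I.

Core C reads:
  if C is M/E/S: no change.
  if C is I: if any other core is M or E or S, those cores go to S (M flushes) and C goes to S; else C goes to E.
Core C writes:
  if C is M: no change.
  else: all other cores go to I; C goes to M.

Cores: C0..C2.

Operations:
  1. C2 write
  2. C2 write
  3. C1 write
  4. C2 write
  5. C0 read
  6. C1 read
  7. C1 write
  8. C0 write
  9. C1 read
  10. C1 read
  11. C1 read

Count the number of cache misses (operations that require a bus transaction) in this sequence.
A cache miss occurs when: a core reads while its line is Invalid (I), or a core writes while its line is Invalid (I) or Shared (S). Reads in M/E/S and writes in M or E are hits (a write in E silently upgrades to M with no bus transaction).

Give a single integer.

Op 1: C2 write [C2 write: invalidate none -> C2=M] -> [I,I,M] [MISS #1: write from I]
Op 2: C2 write [C2 write: already M (modified), no change] -> [I,I,M] [hit: write from M]
Op 3: C1 write [C1 write: invalidate ['C2=M'] -> C1=M] -> [I,M,I] [MISS #2: write from I]
Op 4: C2 write [C2 write: invalidate ['C1=M'] -> C2=M] -> [I,I,M] [MISS #3: write from I]
Op 5: C0 read [C0 read from I: others=['C2=M'] -> C0=S, others downsized to S] -> [S,I,S] [MISS #4: read from I]
Op 6: C1 read [C1 read from I: others=['C0=S', 'C2=S'] -> C1=S, others downsized to S] -> [S,S,S] [MISS #5: read from I]
Op 7: C1 write [C1 write: invalidate ['C0=S', 'C2=S'] -> C1=M] -> [I,M,I] [MISS #6: write from S]
Op 8: C0 write [C0 write: invalidate ['C1=M'] -> C0=M] -> [M,I,I] [MISS #7: write from I]
Op 9: C1 read [C1 read from I: others=['C0=M'] -> C1=S, others downsized to S] -> [S,S,I] [MISS #8: read from I]
Op 10: C1 read [C1 read: already in S, no change] -> [S,S,I] [hit: read from S]
Op 11: C1 read [C1 read: already in S, no change] -> [S,S,I] [hit: read from S]

Answer: 8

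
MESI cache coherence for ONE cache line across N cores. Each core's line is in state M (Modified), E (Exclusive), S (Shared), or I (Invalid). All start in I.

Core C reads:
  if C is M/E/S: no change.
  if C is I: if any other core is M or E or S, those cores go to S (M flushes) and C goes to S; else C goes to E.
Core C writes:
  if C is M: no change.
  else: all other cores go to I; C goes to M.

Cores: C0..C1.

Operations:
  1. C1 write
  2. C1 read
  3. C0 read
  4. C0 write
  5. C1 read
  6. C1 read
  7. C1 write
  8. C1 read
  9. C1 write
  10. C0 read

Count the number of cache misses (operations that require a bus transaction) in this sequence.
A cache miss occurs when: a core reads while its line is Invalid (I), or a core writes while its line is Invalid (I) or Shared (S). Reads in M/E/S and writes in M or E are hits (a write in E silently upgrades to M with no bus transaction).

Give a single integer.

Answer: 6

Derivation:
Op 1: C1 write [C1 write: invalidate none -> C1=M] -> [I,M] [MISS #1: write from I]
Op 2: C1 read [C1 read: already in M, no change] -> [I,M] [hit: read from M]
Op 3: C0 read [C0 read from I: others=['C1=M'] -> C0=S, others downsized to S] -> [S,S] [MISS #2: read from I]
Op 4: C0 write [C0 write: invalidate ['C1=S'] -> C0=M] -> [M,I] [MISS #3: write from S]
Op 5: C1 read [C1 read from I: others=['C0=M'] -> C1=S, others downsized to S] -> [S,S] [MISS #4: read from I]
Op 6: C1 read [C1 read: already in S, no change] -> [S,S] [hit: read from S]
Op 7: C1 write [C1 write: invalidate ['C0=S'] -> C1=M] -> [I,M] [MISS #5: write from S]
Op 8: C1 read [C1 read: already in M, no change] -> [I,M] [hit: read from M]
Op 9: C1 write [C1 write: already M (modified), no change] -> [I,M] [hit: write from M]
Op 10: C0 read [C0 read from I: others=['C1=M'] -> C0=S, others downsized to S] -> [S,S] [MISS #6: read from I]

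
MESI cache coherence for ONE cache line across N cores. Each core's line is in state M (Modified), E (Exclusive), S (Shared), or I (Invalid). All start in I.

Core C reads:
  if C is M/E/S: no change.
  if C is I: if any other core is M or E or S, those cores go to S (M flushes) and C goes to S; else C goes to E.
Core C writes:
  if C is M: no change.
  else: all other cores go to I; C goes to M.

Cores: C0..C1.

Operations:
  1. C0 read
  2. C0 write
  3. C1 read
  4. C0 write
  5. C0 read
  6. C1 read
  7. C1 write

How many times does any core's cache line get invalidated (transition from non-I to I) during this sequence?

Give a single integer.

Op 1: C0 read [C0 read from I: no other sharers -> C0=E (exclusive)] -> [E,I] (invalidations this op: 0; running total: 0)
Op 2: C0 write [C0 write: invalidate none -> C0=M] -> [M,I] (invalidations this op: 0; running total: 0)
Op 3: C1 read [C1 read from I: others=['C0=M'] -> C1=S, others downsized to S] -> [S,S] (invalidations this op: 0; running total: 0)
Op 4: C0 write [C0 write: invalidate ['C1=S'] -> C0=M] -> [M,I] (invalidations this op: 1; running total: 1)
Op 5: C0 read [C0 read: already in M, no change] -> [M,I] (invalidations this op: 0; running total: 1)
Op 6: C1 read [C1 read from I: others=['C0=M'] -> C1=S, others downsized to S] -> [S,S] (invalidations this op: 0; running total: 1)
Op 7: C1 write [C1 write: invalidate ['C0=S'] -> C1=M] -> [I,M] (invalidations this op: 1; running total: 2)

Answer: 2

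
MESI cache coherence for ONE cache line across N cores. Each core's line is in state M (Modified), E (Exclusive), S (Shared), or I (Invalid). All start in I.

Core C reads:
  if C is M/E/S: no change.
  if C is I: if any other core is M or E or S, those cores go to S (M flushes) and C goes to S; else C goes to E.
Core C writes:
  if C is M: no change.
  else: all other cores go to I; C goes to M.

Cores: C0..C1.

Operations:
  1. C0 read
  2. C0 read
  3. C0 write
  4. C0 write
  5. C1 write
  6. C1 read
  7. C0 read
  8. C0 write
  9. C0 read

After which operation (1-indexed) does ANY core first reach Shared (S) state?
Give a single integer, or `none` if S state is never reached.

Answer: 7

Derivation:
Op 1: C0 read [C0 read from I: no other sharers -> C0=E (exclusive)] -> [E,I]
Op 2: C0 read [C0 read: already in E, no change] -> [E,I]
Op 3: C0 write [C0 write: invalidate none -> C0=M] -> [M,I]
Op 4: C0 write [C0 write: already M (modified), no change] -> [M,I]
Op 5: C1 write [C1 write: invalidate ['C0=M'] -> C1=M] -> [I,M]
Op 6: C1 read [C1 read: already in M, no change] -> [I,M]
Op 7: C0 read [C0 read from I: others=['C1=M'] -> C0=S, others downsized to S] -> [S,S]
  -> First S state at op 7; remaining ops need not be traced.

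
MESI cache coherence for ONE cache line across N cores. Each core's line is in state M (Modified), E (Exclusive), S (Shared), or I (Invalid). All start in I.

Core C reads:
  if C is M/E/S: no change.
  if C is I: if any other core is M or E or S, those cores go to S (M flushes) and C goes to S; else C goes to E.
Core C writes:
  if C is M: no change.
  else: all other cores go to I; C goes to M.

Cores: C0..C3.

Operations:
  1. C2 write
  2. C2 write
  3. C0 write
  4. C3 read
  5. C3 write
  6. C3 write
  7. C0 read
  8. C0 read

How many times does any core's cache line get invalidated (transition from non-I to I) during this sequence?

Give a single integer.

Op 1: C2 write [C2 write: invalidate none -> C2=M] -> [I,I,M,I] (invalidations this op: 0; running total: 0)
Op 2: C2 write [C2 write: already M (modified), no change] -> [I,I,M,I] (invalidations this op: 0; running total: 0)
Op 3: C0 write [C0 write: invalidate ['C2=M'] -> C0=M] -> [M,I,I,I] (invalidations this op: 1; running total: 1)
Op 4: C3 read [C3 read from I: others=['C0=M'] -> C3=S, others downsized to S] -> [S,I,I,S] (invalidations this op: 0; running total: 1)
Op 5: C3 write [C3 write: invalidate ['C0=S'] -> C3=M] -> [I,I,I,M] (invalidations this op: 1; running total: 2)
Op 6: C3 write [C3 write: already M (modified), no change] -> [I,I,I,M] (invalidations this op: 0; running total: 2)
Op 7: C0 read [C0 read from I: others=['C3=M'] -> C0=S, others downsized to S] -> [S,I,I,S] (invalidations this op: 0; running total: 2)
Op 8: C0 read [C0 read: already in S, no change] -> [S,I,I,S] (invalidations this op: 0; running total: 2)

Answer: 2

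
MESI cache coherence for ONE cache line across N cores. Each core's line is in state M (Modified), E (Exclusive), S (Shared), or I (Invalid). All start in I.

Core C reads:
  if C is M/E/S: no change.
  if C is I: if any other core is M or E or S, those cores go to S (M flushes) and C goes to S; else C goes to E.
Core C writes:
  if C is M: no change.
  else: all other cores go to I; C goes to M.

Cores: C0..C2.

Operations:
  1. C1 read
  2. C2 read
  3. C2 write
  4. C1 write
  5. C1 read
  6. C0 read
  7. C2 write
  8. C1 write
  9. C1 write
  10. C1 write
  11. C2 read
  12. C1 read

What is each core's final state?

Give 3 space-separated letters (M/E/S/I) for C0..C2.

Op 1: C1 read [C1 read from I: no other sharers -> C1=E (exclusive)] -> [I,E,I]
Op 2: C2 read [C2 read from I: others=['C1=E'] -> C2=S, others downsized to S] -> [I,S,S]
Op 3: C2 write [C2 write: invalidate ['C1=S'] -> C2=M] -> [I,I,M]
Op 4: C1 write [C1 write: invalidate ['C2=M'] -> C1=M] -> [I,M,I]
Op 5: C1 read [C1 read: already in M, no change] -> [I,M,I]
Op 6: C0 read [C0 read from I: others=['C1=M'] -> C0=S, others downsized to S] -> [S,S,I]
Op 7: C2 write [C2 write: invalidate ['C0=S', 'C1=S'] -> C2=M] -> [I,I,M]
Op 8: C1 write [C1 write: invalidate ['C2=M'] -> C1=M] -> [I,M,I]
Op 9: C1 write [C1 write: already M (modified), no change] -> [I,M,I]
Op 10: C1 write [C1 write: already M (modified), no change] -> [I,M,I]
Op 11: C2 read [C2 read from I: others=['C1=M'] -> C2=S, others downsized to S] -> [I,S,S]
Op 12: C1 read [C1 read: already in S, no change] -> [I,S,S]

Answer: I S S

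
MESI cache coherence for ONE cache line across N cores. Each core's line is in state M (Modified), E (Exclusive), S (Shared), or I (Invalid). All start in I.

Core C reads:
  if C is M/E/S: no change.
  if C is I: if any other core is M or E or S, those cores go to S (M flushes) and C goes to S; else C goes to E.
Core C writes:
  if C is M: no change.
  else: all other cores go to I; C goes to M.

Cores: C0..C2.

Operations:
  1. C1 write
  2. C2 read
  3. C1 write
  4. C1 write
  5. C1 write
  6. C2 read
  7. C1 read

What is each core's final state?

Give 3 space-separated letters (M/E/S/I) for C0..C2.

Answer: I S S

Derivation:
Op 1: C1 write [C1 write: invalidate none -> C1=M] -> [I,M,I]
Op 2: C2 read [C2 read from I: others=['C1=M'] -> C2=S, others downsized to S] -> [I,S,S]
Op 3: C1 write [C1 write: invalidate ['C2=S'] -> C1=M] -> [I,M,I]
Op 4: C1 write [C1 write: already M (modified), no change] -> [I,M,I]
Op 5: C1 write [C1 write: already M (modified), no change] -> [I,M,I]
Op 6: C2 read [C2 read from I: others=['C1=M'] -> C2=S, others downsized to S] -> [I,S,S]
Op 7: C1 read [C1 read: already in S, no change] -> [I,S,S]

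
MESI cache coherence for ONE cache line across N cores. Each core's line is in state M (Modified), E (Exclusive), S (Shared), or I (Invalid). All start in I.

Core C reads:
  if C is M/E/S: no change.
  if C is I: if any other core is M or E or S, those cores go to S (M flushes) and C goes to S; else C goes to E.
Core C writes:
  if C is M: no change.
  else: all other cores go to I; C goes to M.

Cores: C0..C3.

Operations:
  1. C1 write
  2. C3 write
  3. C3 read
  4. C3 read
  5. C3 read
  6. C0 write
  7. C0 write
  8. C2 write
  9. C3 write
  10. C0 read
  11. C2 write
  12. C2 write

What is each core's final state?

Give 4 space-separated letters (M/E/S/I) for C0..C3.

Answer: I I M I

Derivation:
Op 1: C1 write [C1 write: invalidate none -> C1=M] -> [I,M,I,I]
Op 2: C3 write [C3 write: invalidate ['C1=M'] -> C3=M] -> [I,I,I,M]
Op 3: C3 read [C3 read: already in M, no change] -> [I,I,I,M]
Op 4: C3 read [C3 read: already in M, no change] -> [I,I,I,M]
Op 5: C3 read [C3 read: already in M, no change] -> [I,I,I,M]
Op 6: C0 write [C0 write: invalidate ['C3=M'] -> C0=M] -> [M,I,I,I]
Op 7: C0 write [C0 write: already M (modified), no change] -> [M,I,I,I]
Op 8: C2 write [C2 write: invalidate ['C0=M'] -> C2=M] -> [I,I,M,I]
Op 9: C3 write [C3 write: invalidate ['C2=M'] -> C3=M] -> [I,I,I,M]
Op 10: C0 read [C0 read from I: others=['C3=M'] -> C0=S, others downsized to S] -> [S,I,I,S]
Op 11: C2 write [C2 write: invalidate ['C0=S', 'C3=S'] -> C2=M] -> [I,I,M,I]
Op 12: C2 write [C2 write: already M (modified), no change] -> [I,I,M,I]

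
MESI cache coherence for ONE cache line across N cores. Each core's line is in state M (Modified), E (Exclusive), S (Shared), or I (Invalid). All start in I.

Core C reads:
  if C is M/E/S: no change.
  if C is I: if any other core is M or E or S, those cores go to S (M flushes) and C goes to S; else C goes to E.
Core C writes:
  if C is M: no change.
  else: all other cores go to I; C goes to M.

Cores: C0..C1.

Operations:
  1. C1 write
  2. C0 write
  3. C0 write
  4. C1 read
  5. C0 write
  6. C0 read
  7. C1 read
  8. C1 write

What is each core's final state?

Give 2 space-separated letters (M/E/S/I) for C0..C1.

Answer: I M

Derivation:
Op 1: C1 write [C1 write: invalidate none -> C1=M] -> [I,M]
Op 2: C0 write [C0 write: invalidate ['C1=M'] -> C0=M] -> [M,I]
Op 3: C0 write [C0 write: already M (modified), no change] -> [M,I]
Op 4: C1 read [C1 read from I: others=['C0=M'] -> C1=S, others downsized to S] -> [S,S]
Op 5: C0 write [C0 write: invalidate ['C1=S'] -> C0=M] -> [M,I]
Op 6: C0 read [C0 read: already in M, no change] -> [M,I]
Op 7: C1 read [C1 read from I: others=['C0=M'] -> C1=S, others downsized to S] -> [S,S]
Op 8: C1 write [C1 write: invalidate ['C0=S'] -> C1=M] -> [I,M]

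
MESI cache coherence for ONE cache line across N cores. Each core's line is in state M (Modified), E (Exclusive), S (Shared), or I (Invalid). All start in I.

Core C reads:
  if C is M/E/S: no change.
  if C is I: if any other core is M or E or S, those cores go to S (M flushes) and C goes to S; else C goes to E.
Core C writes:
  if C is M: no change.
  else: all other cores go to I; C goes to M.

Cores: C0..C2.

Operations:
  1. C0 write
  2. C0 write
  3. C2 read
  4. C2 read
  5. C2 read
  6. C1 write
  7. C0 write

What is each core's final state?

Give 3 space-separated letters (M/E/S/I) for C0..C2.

Op 1: C0 write [C0 write: invalidate none -> C0=M] -> [M,I,I]
Op 2: C0 write [C0 write: already M (modified), no change] -> [M,I,I]
Op 3: C2 read [C2 read from I: others=['C0=M'] -> C2=S, others downsized to S] -> [S,I,S]
Op 4: C2 read [C2 read: already in S, no change] -> [S,I,S]
Op 5: C2 read [C2 read: already in S, no change] -> [S,I,S]
Op 6: C1 write [C1 write: invalidate ['C0=S', 'C2=S'] -> C1=M] -> [I,M,I]
Op 7: C0 write [C0 write: invalidate ['C1=M'] -> C0=M] -> [M,I,I]

Answer: M I I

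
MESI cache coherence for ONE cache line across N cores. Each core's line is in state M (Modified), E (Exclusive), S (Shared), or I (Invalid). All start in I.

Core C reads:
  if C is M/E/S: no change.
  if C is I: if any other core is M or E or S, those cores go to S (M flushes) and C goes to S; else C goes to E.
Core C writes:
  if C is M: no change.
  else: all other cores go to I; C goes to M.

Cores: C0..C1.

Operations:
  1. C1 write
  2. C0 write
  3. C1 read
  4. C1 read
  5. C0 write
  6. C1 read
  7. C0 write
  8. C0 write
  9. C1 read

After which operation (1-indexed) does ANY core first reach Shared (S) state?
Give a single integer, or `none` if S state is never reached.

Op 1: C1 write [C1 write: invalidate none -> C1=M] -> [I,M]
Op 2: C0 write [C0 write: invalidate ['C1=M'] -> C0=M] -> [M,I]
Op 3: C1 read [C1 read from I: others=['C0=M'] -> C1=S, others downsized to S] -> [S,S]
  -> First S state at op 3; remaining ops need not be traced.

Answer: 3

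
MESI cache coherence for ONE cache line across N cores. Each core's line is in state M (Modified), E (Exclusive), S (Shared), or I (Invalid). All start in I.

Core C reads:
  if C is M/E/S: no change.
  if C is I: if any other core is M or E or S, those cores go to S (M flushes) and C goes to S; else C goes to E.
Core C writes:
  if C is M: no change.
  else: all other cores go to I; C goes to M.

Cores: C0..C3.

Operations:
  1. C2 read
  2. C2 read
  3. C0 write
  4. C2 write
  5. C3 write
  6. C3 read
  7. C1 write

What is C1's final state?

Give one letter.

Op 1: C2 read [C2 read from I: no other sharers -> C2=E (exclusive)] -> [I,I,E,I]
Op 2: C2 read [C2 read: already in E, no change] -> [I,I,E,I]
Op 3: C0 write [C0 write: invalidate ['C2=E'] -> C0=M] -> [M,I,I,I]
Op 4: C2 write [C2 write: invalidate ['C0=M'] -> C2=M] -> [I,I,M,I]
Op 5: C3 write [C3 write: invalidate ['C2=M'] -> C3=M] -> [I,I,I,M]
Op 6: C3 read [C3 read: already in M, no change] -> [I,I,I,M]
Op 7: C1 write [C1 write: invalidate ['C3=M'] -> C1=M] -> [I,M,I,I]

Answer: M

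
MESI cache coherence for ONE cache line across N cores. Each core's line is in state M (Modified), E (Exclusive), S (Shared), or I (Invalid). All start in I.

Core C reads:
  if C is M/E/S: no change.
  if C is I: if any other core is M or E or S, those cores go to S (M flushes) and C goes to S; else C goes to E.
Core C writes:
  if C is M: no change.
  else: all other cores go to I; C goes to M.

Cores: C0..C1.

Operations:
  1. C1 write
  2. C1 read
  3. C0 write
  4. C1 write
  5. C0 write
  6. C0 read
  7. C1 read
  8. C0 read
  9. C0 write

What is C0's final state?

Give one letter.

Op 1: C1 write [C1 write: invalidate none -> C1=M] -> [I,M]
Op 2: C1 read [C1 read: already in M, no change] -> [I,M]
Op 3: C0 write [C0 write: invalidate ['C1=M'] -> C0=M] -> [M,I]
Op 4: C1 write [C1 write: invalidate ['C0=M'] -> C1=M] -> [I,M]
Op 5: C0 write [C0 write: invalidate ['C1=M'] -> C0=M] -> [M,I]
Op 6: C0 read [C0 read: already in M, no change] -> [M,I]
Op 7: C1 read [C1 read from I: others=['C0=M'] -> C1=S, others downsized to S] -> [S,S]
Op 8: C0 read [C0 read: already in S, no change] -> [S,S]
Op 9: C0 write [C0 write: invalidate ['C1=S'] -> C0=M] -> [M,I]

Answer: M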